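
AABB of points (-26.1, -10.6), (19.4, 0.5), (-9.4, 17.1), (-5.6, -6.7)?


x range: [-26.1, 19.4]
y range: [-10.6, 17.1]
Bounding box: (-26.1,-10.6) to (19.4,17.1)

(-26.1,-10.6) to (19.4,17.1)


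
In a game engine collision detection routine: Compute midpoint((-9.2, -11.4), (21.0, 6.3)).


M = (((-9.2)+21)/2, ((-11.4)+6.3)/2)
= (5.9, -2.55)

(5.9, -2.55)


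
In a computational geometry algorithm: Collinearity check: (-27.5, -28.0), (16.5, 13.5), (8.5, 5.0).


Cross product: (16.5-(-27.5))*(5-(-28)) - (13.5-(-28))*(8.5-(-27.5))
= -42

No, not collinear


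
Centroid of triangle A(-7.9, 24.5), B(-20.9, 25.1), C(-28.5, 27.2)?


Centroid = ((x_A+x_B+x_C)/3, (y_A+y_B+y_C)/3)
= (((-7.9)+(-20.9)+(-28.5))/3, (24.5+25.1+27.2)/3)
= (-19.1, 25.6)

(-19.1, 25.6)


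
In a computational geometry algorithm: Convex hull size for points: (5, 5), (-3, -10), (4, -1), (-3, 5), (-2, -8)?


Convex hull vertices (CCW): (-3, -10), (4, -1), (5, 5), (-3, 5)
Count = 4

4


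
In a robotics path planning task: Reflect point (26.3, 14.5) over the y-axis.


Reflection over y-axis: (x,y) -> (-x,y)
(26.3, 14.5) -> (-26.3, 14.5)

(-26.3, 14.5)


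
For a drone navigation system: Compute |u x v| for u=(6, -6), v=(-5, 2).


|u x v| = |6*2 - (-6)*(-5)|
= |12 - 30| = 18

18


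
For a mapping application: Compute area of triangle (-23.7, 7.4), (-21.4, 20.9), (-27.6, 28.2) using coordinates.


Area = |x_A(y_B-y_C) + x_B(y_C-y_A) + x_C(y_A-y_B)|/2
= |173.01 + (-445.12) + 372.6|/2
= 100.49/2 = 50.245

50.245


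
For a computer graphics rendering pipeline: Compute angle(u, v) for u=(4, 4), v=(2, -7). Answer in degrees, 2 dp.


u.v = -20, |u| = sqrt(32) = 5.6569, |v| = sqrt(53) = 7.2801
cos(theta) = u.v/(|u||v|) = -20/sqrt(1696) = -0.485643
theta = acos(-0.485643) = 119.05 degrees

119.05 degrees


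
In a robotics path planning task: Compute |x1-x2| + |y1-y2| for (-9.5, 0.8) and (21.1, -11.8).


|(-9.5)-21.1| + |0.8-(-11.8)| = 30.6 + 12.6 = 43.2

43.2


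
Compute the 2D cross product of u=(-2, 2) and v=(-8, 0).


u x v = u_x*v_y - u_y*v_x = (-2)*0 - 2*(-8)
= 0 - (-16) = 16

16


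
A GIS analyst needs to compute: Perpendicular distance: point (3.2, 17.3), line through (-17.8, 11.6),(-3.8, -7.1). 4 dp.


|cross product| = 472.5
|line direction| = sqrt(545.69) = 23.36
Distance = 472.5/sqrt(545.69) = 20.2269

20.2269


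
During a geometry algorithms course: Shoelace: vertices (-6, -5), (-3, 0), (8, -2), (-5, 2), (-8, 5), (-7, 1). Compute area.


Shoelace sum: ((-6)*0 - (-3)*(-5)) + ((-3)*(-2) - 8*0) + (8*2 - (-5)*(-2)) + ((-5)*5 - (-8)*2) + ((-8)*1 - (-7)*5) + ((-7)*(-5) - (-6)*1)
= 56
Area = |56|/2 = 28

28


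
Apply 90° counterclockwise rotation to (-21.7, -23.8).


90° CCW: (x,y) -> (-y, x)
(-21.7,-23.8) -> (23.8, -21.7)

(23.8, -21.7)


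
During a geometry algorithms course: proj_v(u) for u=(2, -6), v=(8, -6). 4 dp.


u.v = 52, |v| = sqrt(100) = 10
Scalar projection = u.v / |v| = 52 / sqrt(100) = 5.2

5.2


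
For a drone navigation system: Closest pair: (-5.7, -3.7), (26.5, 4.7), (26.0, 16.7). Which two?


d(P0,P1) = 33.2776, d(P0,P2) = 37.6968, d(P1,P2) = 12.0104
Closest: P1 and P2

Closest pair: (26.5, 4.7) and (26.0, 16.7), distance = 12.0104


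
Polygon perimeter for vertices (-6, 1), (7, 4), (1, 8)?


Sides: (-6, 1)->(7, 4): sqrt(178) = 13.341664, (7, 4)->(1, 8): sqrt(52) = 7.211103, (1, 8)->(-6, 1): sqrt(98) = 9.899495
Sum = 30.452262
Perimeter = 30.4523

30.4523


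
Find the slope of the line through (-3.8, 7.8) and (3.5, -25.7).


slope = (y2-y1)/(x2-x1) = ((-25.7)-7.8)/(3.5-(-3.8)) = (-33.5)/7.3 = -4.589

-4.589


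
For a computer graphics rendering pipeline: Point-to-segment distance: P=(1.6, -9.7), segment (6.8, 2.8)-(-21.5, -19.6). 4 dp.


Project P onto AB: t = 0.3279 (clamped to [0,1])
Closest point on segment: (-2.48, -4.5453)
Distance: 6.574

6.574


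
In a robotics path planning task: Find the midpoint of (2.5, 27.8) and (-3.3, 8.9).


M = ((2.5+(-3.3))/2, (27.8+8.9)/2)
= (-0.4, 18.35)

(-0.4, 18.35)


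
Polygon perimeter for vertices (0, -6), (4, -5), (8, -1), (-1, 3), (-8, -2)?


Sides: (0, -6)->(4, -5): sqrt(17) = 4.123106, (4, -5)->(8, -1): sqrt(32) = 5.656854, (8, -1)->(-1, 3): sqrt(97) = 9.848858, (-1, 3)->(-8, -2): sqrt(74) = 8.602325, (-8, -2)->(0, -6): sqrt(80) = 8.944272
Sum = 37.175415
Perimeter = 37.1754

37.1754


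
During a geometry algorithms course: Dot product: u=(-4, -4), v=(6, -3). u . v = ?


u . v = u_x*v_x + u_y*v_y = (-4)*6 + (-4)*(-3)
= (-24) + 12 = -12

-12


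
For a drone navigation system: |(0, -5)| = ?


|u| = sqrt(0^2 + (-5)^2) = sqrt(25) = 5

5


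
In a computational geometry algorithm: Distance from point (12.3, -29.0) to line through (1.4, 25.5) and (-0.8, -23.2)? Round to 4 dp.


|cross product| = 650.73
|line direction| = sqrt(2376.53) = 48.7497
Distance = 650.73/sqrt(2376.53) = 13.3484

13.3484


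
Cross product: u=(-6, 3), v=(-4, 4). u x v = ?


u x v = u_x*v_y - u_y*v_x = (-6)*4 - 3*(-4)
= (-24) - (-12) = -12

-12


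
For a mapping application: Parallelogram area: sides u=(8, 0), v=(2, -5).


|u x v| = |8*(-5) - 0*2|
= |(-40) - 0| = 40

40


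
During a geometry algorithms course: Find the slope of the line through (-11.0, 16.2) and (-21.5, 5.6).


slope = (y2-y1)/(x2-x1) = (5.6-16.2)/((-21.5)-(-11)) = (-10.6)/(-10.5) = 1.0095

1.0095


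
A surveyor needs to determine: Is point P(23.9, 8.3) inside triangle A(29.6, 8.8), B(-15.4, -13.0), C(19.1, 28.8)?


Cross products: AB x AP = -101.76, BC x BP = -907.89, CA x CP = -119.25
All same sign? yes

Yes, inside


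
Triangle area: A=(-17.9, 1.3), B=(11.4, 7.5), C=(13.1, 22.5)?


Area = |x_A(y_B-y_C) + x_B(y_C-y_A) + x_C(y_A-y_B)|/2
= |268.5 + 241.68 + (-81.22)|/2
= 428.96/2 = 214.48

214.48


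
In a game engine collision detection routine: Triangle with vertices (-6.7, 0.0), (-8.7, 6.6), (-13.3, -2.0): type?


Side lengths squared: AB^2=47.56, BC^2=95.12, CA^2=47.56
Sorted: [47.56, 47.56, 95.12]
By sides: Isosceles, By angles: Right

Isosceles, Right


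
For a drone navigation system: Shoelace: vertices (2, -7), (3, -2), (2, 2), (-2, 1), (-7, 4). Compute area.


Shoelace sum: (2*(-2) - 3*(-7)) + (3*2 - 2*(-2)) + (2*1 - (-2)*2) + ((-2)*4 - (-7)*1) + ((-7)*(-7) - 2*4)
= 73
Area = |73|/2 = 36.5

36.5


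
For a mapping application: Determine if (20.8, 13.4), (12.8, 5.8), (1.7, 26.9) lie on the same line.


Cross product: (12.8-20.8)*(26.9-13.4) - (5.8-13.4)*(1.7-20.8)
= -253.16

No, not collinear


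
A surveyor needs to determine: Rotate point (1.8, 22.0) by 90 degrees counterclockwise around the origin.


90° CCW: (x,y) -> (-y, x)
(1.8,22) -> (-22, 1.8)

(-22, 1.8)


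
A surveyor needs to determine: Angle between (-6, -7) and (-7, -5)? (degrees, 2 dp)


u.v = 77, |u| = sqrt(85) = 9.2195, |v| = sqrt(74) = 8.6023
cos(theta) = u.v/(|u||v|) = 77/sqrt(6290) = 0.97088
theta = acos(0.97088) = 13.86 degrees

13.86 degrees


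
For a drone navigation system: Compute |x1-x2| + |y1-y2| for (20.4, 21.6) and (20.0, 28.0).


|20.4-20| + |21.6-28| = 0.4 + 6.4 = 6.8

6.8


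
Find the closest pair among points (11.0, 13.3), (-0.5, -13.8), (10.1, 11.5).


d(P0,P1) = 29.4391, d(P0,P2) = 2.0125, d(P1,P2) = 27.4308
Closest: P0 and P2

Closest pair: (11.0, 13.3) and (10.1, 11.5), distance = 2.0125


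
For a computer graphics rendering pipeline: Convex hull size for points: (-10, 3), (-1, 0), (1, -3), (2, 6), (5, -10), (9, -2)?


Convex hull vertices (CCW): (-10, 3), (5, -10), (9, -2), (2, 6)
Count = 4

4


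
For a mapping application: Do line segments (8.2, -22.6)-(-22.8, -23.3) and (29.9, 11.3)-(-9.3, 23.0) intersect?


Cross products: d1=1582.77, d2=1972.91, d3=-1035.71, d4=-1425.85
d1*d2 < 0 and d3*d4 < 0? no

No, they don't intersect


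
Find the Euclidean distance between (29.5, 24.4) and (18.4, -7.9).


dx=-11.1, dy=-32.3
d^2 = (-11.1)^2 + (-32.3)^2 = 1166.5
d = sqrt(1166.5) = 34.1541

34.1541


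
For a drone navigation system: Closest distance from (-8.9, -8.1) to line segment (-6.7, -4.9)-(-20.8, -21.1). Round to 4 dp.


Project P onto AB: t = 0.1796 (clamped to [0,1])
Closest point on segment: (-9.233, -7.8102)
Distance: 0.4414

0.4414


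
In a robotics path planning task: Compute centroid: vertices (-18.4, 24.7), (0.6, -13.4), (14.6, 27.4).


Centroid = ((x_A+x_B+x_C)/3, (y_A+y_B+y_C)/3)
= (((-18.4)+0.6+14.6)/3, (24.7+(-13.4)+27.4)/3)
= (-1.0667, 12.9)

(-1.0667, 12.9)


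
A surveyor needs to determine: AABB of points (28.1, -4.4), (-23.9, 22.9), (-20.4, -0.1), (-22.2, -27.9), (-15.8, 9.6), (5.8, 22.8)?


x range: [-23.9, 28.1]
y range: [-27.9, 22.9]
Bounding box: (-23.9,-27.9) to (28.1,22.9)

(-23.9,-27.9) to (28.1,22.9)


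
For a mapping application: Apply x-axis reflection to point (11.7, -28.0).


Reflection over x-axis: (x,y) -> (x,-y)
(11.7, -28) -> (11.7, 28)

(11.7, 28)


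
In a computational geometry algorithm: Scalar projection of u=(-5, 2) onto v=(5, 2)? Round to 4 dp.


u.v = -21, |v| = sqrt(29) = 5.3852
Scalar projection = u.v / |v| = -21 / sqrt(29) = -3.8996

-3.8996


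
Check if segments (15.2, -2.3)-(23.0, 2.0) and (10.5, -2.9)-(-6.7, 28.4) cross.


Cross products: d1=-157.43, d2=-475.53, d3=15.53, d4=333.63
d1*d2 < 0 and d3*d4 < 0? no

No, they don't intersect


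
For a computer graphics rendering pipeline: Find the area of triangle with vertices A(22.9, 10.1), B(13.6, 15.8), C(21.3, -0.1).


Area = |x_A(y_B-y_C) + x_B(y_C-y_A) + x_C(y_A-y_B)|/2
= |364.11 + (-138.72) + (-121.41)|/2
= 103.98/2 = 51.99

51.99


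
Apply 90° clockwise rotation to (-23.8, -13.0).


90° CW: (x,y) -> (y, -x)
(-23.8,-13) -> (-13, 23.8)

(-13, 23.8)


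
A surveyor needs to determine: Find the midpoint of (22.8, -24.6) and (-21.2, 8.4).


M = ((22.8+(-21.2))/2, ((-24.6)+8.4)/2)
= (0.8, -8.1)

(0.8, -8.1)


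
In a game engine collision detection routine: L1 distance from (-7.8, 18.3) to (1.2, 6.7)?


|(-7.8)-1.2| + |18.3-6.7| = 9 + 11.6 = 20.6

20.6


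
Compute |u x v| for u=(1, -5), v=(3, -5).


|u x v| = |1*(-5) - (-5)*3|
= |(-5) - (-15)| = 10

10


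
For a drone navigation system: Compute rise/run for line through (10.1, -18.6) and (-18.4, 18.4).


slope = (y2-y1)/(x2-x1) = (18.4-(-18.6))/((-18.4)-10.1) = 37/(-28.5) = -1.2982

-1.2982


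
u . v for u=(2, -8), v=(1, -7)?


u . v = u_x*v_x + u_y*v_y = 2*1 + (-8)*(-7)
= 2 + 56 = 58

58


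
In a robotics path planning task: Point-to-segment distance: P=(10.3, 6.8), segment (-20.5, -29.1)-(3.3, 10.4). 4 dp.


Project P onto AB: t = 1 (clamped to [0,1])
Closest point on segment: (3.3, 10.4)
Distance: 7.8715

7.8715


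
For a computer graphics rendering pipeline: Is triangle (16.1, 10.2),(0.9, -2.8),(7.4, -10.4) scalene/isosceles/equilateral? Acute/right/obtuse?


Side lengths squared: AB^2=400.04, BC^2=100.01, CA^2=500.05
Sorted: [100.01, 400.04, 500.05]
By sides: Scalene, By angles: Right

Scalene, Right


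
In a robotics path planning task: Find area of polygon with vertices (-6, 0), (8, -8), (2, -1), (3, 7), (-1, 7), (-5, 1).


Shoelace sum: ((-6)*(-8) - 8*0) + (8*(-1) - 2*(-8)) + (2*7 - 3*(-1)) + (3*7 - (-1)*7) + ((-1)*1 - (-5)*7) + ((-5)*0 - (-6)*1)
= 141
Area = |141|/2 = 70.5

70.5


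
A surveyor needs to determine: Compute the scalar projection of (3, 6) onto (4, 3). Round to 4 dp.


u.v = 30, |v| = sqrt(25) = 5
Scalar projection = u.v / |v| = 30 / sqrt(25) = 6

6


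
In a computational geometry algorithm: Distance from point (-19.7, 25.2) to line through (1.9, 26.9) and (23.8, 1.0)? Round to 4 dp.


|cross product| = 596.67
|line direction| = sqrt(1150.42) = 33.9178
Distance = 596.67/sqrt(1150.42) = 17.5916

17.5916


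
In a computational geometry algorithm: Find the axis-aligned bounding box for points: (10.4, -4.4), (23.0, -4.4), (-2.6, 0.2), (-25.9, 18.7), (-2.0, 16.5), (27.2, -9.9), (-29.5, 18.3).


x range: [-29.5, 27.2]
y range: [-9.9, 18.7]
Bounding box: (-29.5,-9.9) to (27.2,18.7)

(-29.5,-9.9) to (27.2,18.7)


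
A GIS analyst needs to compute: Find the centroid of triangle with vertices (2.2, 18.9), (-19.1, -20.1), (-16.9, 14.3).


Centroid = ((x_A+x_B+x_C)/3, (y_A+y_B+y_C)/3)
= ((2.2+(-19.1)+(-16.9))/3, (18.9+(-20.1)+14.3)/3)
= (-11.2667, 4.3667)

(-11.2667, 4.3667)


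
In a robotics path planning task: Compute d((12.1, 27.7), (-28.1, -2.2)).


dx=-40.2, dy=-29.9
d^2 = (-40.2)^2 + (-29.9)^2 = 2510.05
d = sqrt(2510.05) = 50.1004

50.1004


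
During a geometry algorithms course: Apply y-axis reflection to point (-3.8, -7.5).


Reflection over y-axis: (x,y) -> (-x,y)
(-3.8, -7.5) -> (3.8, -7.5)

(3.8, -7.5)


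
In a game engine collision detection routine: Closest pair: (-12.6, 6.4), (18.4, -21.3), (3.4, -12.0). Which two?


d(P0,P1) = 41.5727, d(P0,P2) = 24.3836, d(P1,P2) = 17.6491
Closest: P1 and P2

Closest pair: (18.4, -21.3) and (3.4, -12.0), distance = 17.6491


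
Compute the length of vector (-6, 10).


|u| = sqrt((-6)^2 + 10^2) = sqrt(136) = 11.6619

11.6619


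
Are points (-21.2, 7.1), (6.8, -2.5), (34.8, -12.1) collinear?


Cross product: (6.8-(-21.2))*((-12.1)-7.1) - ((-2.5)-7.1)*(34.8-(-21.2))
= 0

Yes, collinear


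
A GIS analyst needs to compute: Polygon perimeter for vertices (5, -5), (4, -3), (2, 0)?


Sides: (5, -5)->(4, -3): sqrt(5) = 2.236068, (4, -3)->(2, 0): sqrt(13) = 3.605551, (2, 0)->(5, -5): sqrt(34) = 5.830952
Sum = 11.672571
Perimeter = 11.6726

11.6726


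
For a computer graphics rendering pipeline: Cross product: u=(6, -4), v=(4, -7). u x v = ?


u x v = u_x*v_y - u_y*v_x = 6*(-7) - (-4)*4
= (-42) - (-16) = -26

-26


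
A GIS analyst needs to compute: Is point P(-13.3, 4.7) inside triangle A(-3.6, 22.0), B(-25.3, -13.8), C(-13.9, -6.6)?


Cross products: AB x AP = 28.15, BC x BP = 124.5, CA x CP = 99.23
All same sign? yes

Yes, inside


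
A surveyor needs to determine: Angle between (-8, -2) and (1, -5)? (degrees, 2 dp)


u.v = 2, |u| = sqrt(68) = 8.2462, |v| = sqrt(26) = 5.099
cos(theta) = u.v/(|u||v|) = 2/sqrt(1768) = 0.047565
theta = acos(0.047565) = 87.27 degrees

87.27 degrees


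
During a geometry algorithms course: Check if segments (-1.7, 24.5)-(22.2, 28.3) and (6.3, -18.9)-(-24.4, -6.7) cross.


Cross products: d1=-1234.78, d2=-1643.02, d3=-1067.66, d4=-659.42
d1*d2 < 0 and d3*d4 < 0? no

No, they don't intersect


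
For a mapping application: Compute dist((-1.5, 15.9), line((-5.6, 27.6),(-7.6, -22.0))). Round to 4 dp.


|cross product| = 226.76
|line direction| = sqrt(2464.16) = 49.6403
Distance = 226.76/sqrt(2464.16) = 4.5681

4.5681


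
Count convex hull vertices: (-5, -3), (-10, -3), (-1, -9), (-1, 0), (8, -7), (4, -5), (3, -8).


Convex hull vertices (CCW): (-10, -3), (-1, -9), (8, -7), (-1, 0)
Count = 4

4


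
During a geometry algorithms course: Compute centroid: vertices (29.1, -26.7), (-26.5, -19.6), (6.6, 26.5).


Centroid = ((x_A+x_B+x_C)/3, (y_A+y_B+y_C)/3)
= ((29.1+(-26.5)+6.6)/3, ((-26.7)+(-19.6)+26.5)/3)
= (3.0667, -6.6)

(3.0667, -6.6)


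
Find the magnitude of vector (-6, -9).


|u| = sqrt((-6)^2 + (-9)^2) = sqrt(117) = 10.8167

10.8167


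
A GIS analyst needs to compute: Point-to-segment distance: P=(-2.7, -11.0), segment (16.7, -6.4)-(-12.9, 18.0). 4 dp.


Project P onto AB: t = 0.314 (clamped to [0,1])
Closest point on segment: (7.4068, 1.2607)
Distance: 15.8893

15.8893


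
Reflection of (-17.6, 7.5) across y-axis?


Reflection over y-axis: (x,y) -> (-x,y)
(-17.6, 7.5) -> (17.6, 7.5)

(17.6, 7.5)


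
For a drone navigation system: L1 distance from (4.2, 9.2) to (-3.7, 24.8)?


|4.2-(-3.7)| + |9.2-24.8| = 7.9 + 15.6 = 23.5

23.5


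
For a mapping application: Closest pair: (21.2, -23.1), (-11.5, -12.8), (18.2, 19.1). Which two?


d(P0,P1) = 34.2838, d(P0,P2) = 42.3065, d(P1,P2) = 43.5855
Closest: P0 and P1

Closest pair: (21.2, -23.1) and (-11.5, -12.8), distance = 34.2838


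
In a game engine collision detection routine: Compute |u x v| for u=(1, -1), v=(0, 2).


|u x v| = |1*2 - (-1)*0|
= |2 - 0| = 2

2


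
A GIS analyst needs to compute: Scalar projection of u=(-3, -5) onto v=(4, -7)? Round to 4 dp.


u.v = 23, |v| = sqrt(65) = 8.0623
Scalar projection = u.v / |v| = 23 / sqrt(65) = 2.8528

2.8528


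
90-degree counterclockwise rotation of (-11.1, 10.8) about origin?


90° CCW: (x,y) -> (-y, x)
(-11.1,10.8) -> (-10.8, -11.1)

(-10.8, -11.1)


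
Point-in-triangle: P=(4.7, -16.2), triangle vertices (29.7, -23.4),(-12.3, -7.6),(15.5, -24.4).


Cross products: AB x AP = 92.6, BC x BP = 46.52, CA x CP = 127.24
All same sign? yes

Yes, inside


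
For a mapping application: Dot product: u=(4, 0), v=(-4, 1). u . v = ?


u . v = u_x*v_x + u_y*v_y = 4*(-4) + 0*1
= (-16) + 0 = -16

-16


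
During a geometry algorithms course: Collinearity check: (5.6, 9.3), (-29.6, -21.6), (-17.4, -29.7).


Cross product: ((-29.6)-5.6)*((-29.7)-9.3) - ((-21.6)-9.3)*((-17.4)-5.6)
= 662.1

No, not collinear


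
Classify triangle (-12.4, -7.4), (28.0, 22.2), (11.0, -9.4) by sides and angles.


Side lengths squared: AB^2=2508.32, BC^2=1287.56, CA^2=551.56
Sorted: [551.56, 1287.56, 2508.32]
By sides: Scalene, By angles: Obtuse

Scalene, Obtuse


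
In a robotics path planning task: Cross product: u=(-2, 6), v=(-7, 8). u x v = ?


u x v = u_x*v_y - u_y*v_x = (-2)*8 - 6*(-7)
= (-16) - (-42) = 26

26


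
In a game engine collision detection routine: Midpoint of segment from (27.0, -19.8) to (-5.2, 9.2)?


M = ((27+(-5.2))/2, ((-19.8)+9.2)/2)
= (10.9, -5.3)

(10.9, -5.3)


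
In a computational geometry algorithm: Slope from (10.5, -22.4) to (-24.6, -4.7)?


slope = (y2-y1)/(x2-x1) = ((-4.7)-(-22.4))/((-24.6)-10.5) = 17.7/(-35.1) = -0.5043

-0.5043


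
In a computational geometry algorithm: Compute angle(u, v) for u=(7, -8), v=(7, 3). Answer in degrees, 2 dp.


u.v = 25, |u| = sqrt(113) = 10.6301, |v| = sqrt(58) = 7.6158
cos(theta) = u.v/(|u||v|) = 25/sqrt(6554) = 0.308807
theta = acos(0.308807) = 72.01 degrees

72.01 degrees


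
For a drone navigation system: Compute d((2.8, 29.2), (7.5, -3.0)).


dx=4.7, dy=-32.2
d^2 = 4.7^2 + (-32.2)^2 = 1058.93
d = sqrt(1058.93) = 32.5412

32.5412


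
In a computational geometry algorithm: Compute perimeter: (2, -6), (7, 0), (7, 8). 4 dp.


Sides: (2, -6)->(7, 0): sqrt(61) = 7.81025, (7, 0)->(7, 8): sqrt(64) = 8, (7, 8)->(2, -6): sqrt(221) = 14.866069
Sum = 30.676319
Perimeter = 30.6763

30.6763


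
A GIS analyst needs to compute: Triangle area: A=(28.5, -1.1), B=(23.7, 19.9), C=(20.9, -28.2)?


Area = |x_A(y_B-y_C) + x_B(y_C-y_A) + x_C(y_A-y_B)|/2
= |1370.85 + (-642.27) + (-438.9)|/2
= 289.68/2 = 144.84

144.84


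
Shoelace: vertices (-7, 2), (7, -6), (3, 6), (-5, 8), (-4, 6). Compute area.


Shoelace sum: ((-7)*(-6) - 7*2) + (7*6 - 3*(-6)) + (3*8 - (-5)*6) + ((-5)*6 - (-4)*8) + ((-4)*2 - (-7)*6)
= 178
Area = |178|/2 = 89

89


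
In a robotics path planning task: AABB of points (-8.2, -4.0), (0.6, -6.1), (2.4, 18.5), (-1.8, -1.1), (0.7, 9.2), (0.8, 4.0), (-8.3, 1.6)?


x range: [-8.3, 2.4]
y range: [-6.1, 18.5]
Bounding box: (-8.3,-6.1) to (2.4,18.5)

(-8.3,-6.1) to (2.4,18.5)


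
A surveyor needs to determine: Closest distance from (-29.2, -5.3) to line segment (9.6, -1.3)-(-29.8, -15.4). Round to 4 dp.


Project P onto AB: t = 0.9052 (clamped to [0,1])
Closest point on segment: (-26.064, -14.063)
Distance: 9.3072

9.3072


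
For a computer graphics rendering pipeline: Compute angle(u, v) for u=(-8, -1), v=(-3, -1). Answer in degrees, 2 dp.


u.v = 25, |u| = sqrt(65) = 8.0623, |v| = sqrt(10) = 3.1623
cos(theta) = u.v/(|u||v|) = 25/sqrt(650) = 0.980581
theta = acos(0.980581) = 11.31 degrees

11.31 degrees


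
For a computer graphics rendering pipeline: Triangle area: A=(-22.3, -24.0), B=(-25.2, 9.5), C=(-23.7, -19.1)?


Area = |x_A(y_B-y_C) + x_B(y_C-y_A) + x_C(y_A-y_B)|/2
= |(-637.78) + (-123.48) + 793.95|/2
= 32.69/2 = 16.345

16.345


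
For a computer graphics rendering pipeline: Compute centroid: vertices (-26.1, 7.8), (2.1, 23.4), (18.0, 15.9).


Centroid = ((x_A+x_B+x_C)/3, (y_A+y_B+y_C)/3)
= (((-26.1)+2.1+18)/3, (7.8+23.4+15.9)/3)
= (-2, 15.7)

(-2, 15.7)


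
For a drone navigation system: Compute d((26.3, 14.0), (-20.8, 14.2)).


dx=-47.1, dy=0.2
d^2 = (-47.1)^2 + 0.2^2 = 2218.45
d = sqrt(2218.45) = 47.1004

47.1004


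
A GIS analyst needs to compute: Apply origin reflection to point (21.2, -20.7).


Reflection over origin: (x,y) -> (-x,-y)
(21.2, -20.7) -> (-21.2, 20.7)

(-21.2, 20.7)


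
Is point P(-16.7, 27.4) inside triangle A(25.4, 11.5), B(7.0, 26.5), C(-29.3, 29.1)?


Cross products: AB x AP = 338.94, BC x BP = 28.95, CA x CP = 128.77
All same sign? yes

Yes, inside


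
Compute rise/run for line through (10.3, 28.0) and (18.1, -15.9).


slope = (y2-y1)/(x2-x1) = ((-15.9)-28)/(18.1-10.3) = (-43.9)/7.8 = -5.6282

-5.6282


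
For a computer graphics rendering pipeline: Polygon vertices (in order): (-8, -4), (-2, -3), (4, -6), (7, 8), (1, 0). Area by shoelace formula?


Shoelace sum: ((-8)*(-3) - (-2)*(-4)) + ((-2)*(-6) - 4*(-3)) + (4*8 - 7*(-6)) + (7*0 - 1*8) + (1*(-4) - (-8)*0)
= 102
Area = |102|/2 = 51

51


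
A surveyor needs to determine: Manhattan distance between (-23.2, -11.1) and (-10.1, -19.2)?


|(-23.2)-(-10.1)| + |(-11.1)-(-19.2)| = 13.1 + 8.1 = 21.2

21.2


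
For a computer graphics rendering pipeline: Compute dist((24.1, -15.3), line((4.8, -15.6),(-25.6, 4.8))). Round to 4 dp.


|cross product| = 402.84
|line direction| = sqrt(1340.32) = 36.6104
Distance = 402.84/sqrt(1340.32) = 11.0034

11.0034


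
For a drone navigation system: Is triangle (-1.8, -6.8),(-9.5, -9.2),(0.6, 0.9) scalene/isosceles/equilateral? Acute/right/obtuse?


Side lengths squared: AB^2=65.05, BC^2=204.02, CA^2=65.05
Sorted: [65.05, 65.05, 204.02]
By sides: Isosceles, By angles: Obtuse

Isosceles, Obtuse


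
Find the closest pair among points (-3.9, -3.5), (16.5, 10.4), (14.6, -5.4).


d(P0,P1) = 24.6854, d(P0,P2) = 18.5973, d(P1,P2) = 15.9138
Closest: P1 and P2

Closest pair: (16.5, 10.4) and (14.6, -5.4), distance = 15.9138


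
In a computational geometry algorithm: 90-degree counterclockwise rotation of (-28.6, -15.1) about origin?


90° CCW: (x,y) -> (-y, x)
(-28.6,-15.1) -> (15.1, -28.6)

(15.1, -28.6)


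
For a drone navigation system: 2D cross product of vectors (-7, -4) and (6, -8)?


u x v = u_x*v_y - u_y*v_x = (-7)*(-8) - (-4)*6
= 56 - (-24) = 80

80


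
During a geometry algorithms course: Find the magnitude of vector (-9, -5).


|u| = sqrt((-9)^2 + (-5)^2) = sqrt(106) = 10.2956

10.2956


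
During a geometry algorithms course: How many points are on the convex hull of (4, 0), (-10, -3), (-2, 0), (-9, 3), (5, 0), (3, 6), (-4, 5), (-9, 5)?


Convex hull vertices (CCW): (-10, -3), (5, 0), (3, 6), (-9, 5)
Count = 4

4


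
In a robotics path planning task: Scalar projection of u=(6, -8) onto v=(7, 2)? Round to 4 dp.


u.v = 26, |v| = sqrt(53) = 7.2801
Scalar projection = u.v / |v| = 26 / sqrt(53) = 3.5714

3.5714


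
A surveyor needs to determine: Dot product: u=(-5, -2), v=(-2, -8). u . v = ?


u . v = u_x*v_x + u_y*v_y = (-5)*(-2) + (-2)*(-8)
= 10 + 16 = 26

26


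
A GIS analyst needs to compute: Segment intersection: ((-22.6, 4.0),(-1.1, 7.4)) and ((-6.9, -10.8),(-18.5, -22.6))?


Cross products: d1=-356.94, d2=-142.68, d3=-371.58, d4=-585.84
d1*d2 < 0 and d3*d4 < 0? no

No, they don't intersect


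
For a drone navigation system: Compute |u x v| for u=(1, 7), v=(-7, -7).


|u x v| = |1*(-7) - 7*(-7)|
= |(-7) - (-49)| = 42

42


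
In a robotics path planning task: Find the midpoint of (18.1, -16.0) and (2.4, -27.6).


M = ((18.1+2.4)/2, ((-16)+(-27.6))/2)
= (10.25, -21.8)

(10.25, -21.8)


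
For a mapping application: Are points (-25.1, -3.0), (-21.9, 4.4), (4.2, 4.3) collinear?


Cross product: ((-21.9)-(-25.1))*(4.3-(-3)) - (4.4-(-3))*(4.2-(-25.1))
= -193.46

No, not collinear


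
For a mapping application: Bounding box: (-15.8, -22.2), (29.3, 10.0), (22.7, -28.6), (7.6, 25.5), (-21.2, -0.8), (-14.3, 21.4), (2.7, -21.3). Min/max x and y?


x range: [-21.2, 29.3]
y range: [-28.6, 25.5]
Bounding box: (-21.2,-28.6) to (29.3,25.5)

(-21.2,-28.6) to (29.3,25.5)


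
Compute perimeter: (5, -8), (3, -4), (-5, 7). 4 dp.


Sides: (5, -8)->(3, -4): sqrt(20) = 4.472136, (3, -4)->(-5, 7): sqrt(185) = 13.601471, (-5, 7)->(5, -8): sqrt(325) = 18.027756
Sum = 36.101363
Perimeter = 36.1014

36.1014


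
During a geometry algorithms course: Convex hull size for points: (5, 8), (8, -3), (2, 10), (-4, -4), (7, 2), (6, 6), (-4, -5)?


Convex hull vertices (CCW): (-4, -5), (8, -3), (7, 2), (6, 6), (5, 8), (2, 10), (-4, -4)
Count = 7

7


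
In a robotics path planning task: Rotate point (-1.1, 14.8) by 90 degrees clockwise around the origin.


90° CW: (x,y) -> (y, -x)
(-1.1,14.8) -> (14.8, 1.1)

(14.8, 1.1)


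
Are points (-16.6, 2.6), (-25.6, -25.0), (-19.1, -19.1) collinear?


Cross product: ((-25.6)-(-16.6))*((-19.1)-2.6) - ((-25)-2.6)*((-19.1)-(-16.6))
= 126.3

No, not collinear


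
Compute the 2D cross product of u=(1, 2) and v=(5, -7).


u x v = u_x*v_y - u_y*v_x = 1*(-7) - 2*5
= (-7) - 10 = -17

-17


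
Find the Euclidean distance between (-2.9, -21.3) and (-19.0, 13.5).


dx=-16.1, dy=34.8
d^2 = (-16.1)^2 + 34.8^2 = 1470.25
d = sqrt(1470.25) = 38.3438

38.3438


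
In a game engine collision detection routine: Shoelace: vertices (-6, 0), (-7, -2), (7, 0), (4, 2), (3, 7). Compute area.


Shoelace sum: ((-6)*(-2) - (-7)*0) + ((-7)*0 - 7*(-2)) + (7*2 - 4*0) + (4*7 - 3*2) + (3*0 - (-6)*7)
= 104
Area = |104|/2 = 52

52


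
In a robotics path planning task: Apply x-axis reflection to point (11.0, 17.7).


Reflection over x-axis: (x,y) -> (x,-y)
(11, 17.7) -> (11, -17.7)

(11, -17.7)


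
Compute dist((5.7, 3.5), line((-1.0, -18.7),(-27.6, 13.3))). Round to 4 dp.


|cross product| = 804.92
|line direction| = sqrt(1731.56) = 41.612
Distance = 804.92/sqrt(1731.56) = 19.3435

19.3435


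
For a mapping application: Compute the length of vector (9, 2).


|u| = sqrt(9^2 + 2^2) = sqrt(85) = 9.2195

9.2195


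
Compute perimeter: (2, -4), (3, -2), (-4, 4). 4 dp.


Sides: (2, -4)->(3, -2): sqrt(5) = 2.236068, (3, -2)->(-4, 4): sqrt(85) = 9.219544, (-4, 4)->(2, -4): sqrt(100) = 10
Sum = 21.455612
Perimeter = 21.4556

21.4556


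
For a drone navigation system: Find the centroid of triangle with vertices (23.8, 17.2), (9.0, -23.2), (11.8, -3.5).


Centroid = ((x_A+x_B+x_C)/3, (y_A+y_B+y_C)/3)
= ((23.8+9+11.8)/3, (17.2+(-23.2)+(-3.5))/3)
= (14.8667, -3.1667)

(14.8667, -3.1667)


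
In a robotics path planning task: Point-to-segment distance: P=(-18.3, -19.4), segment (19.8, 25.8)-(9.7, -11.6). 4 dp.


Project P onto AB: t = 1 (clamped to [0,1])
Closest point on segment: (9.7, -11.6)
Distance: 29.0661

29.0661


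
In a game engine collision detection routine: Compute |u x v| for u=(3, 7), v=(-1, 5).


|u x v| = |3*5 - 7*(-1)|
= |15 - (-7)| = 22

22


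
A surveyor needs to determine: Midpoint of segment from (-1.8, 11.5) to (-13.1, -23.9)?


M = (((-1.8)+(-13.1))/2, (11.5+(-23.9))/2)
= (-7.45, -6.2)

(-7.45, -6.2)


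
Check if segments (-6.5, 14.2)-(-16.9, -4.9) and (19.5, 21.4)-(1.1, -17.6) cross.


Cross products: d1=-881.52, d2=-935.68, d3=421.72, d4=475.88
d1*d2 < 0 and d3*d4 < 0? no

No, they don't intersect


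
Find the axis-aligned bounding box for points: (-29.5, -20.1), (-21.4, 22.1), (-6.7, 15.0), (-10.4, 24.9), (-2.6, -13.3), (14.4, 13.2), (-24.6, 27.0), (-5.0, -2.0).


x range: [-29.5, 14.4]
y range: [-20.1, 27]
Bounding box: (-29.5,-20.1) to (14.4,27)

(-29.5,-20.1) to (14.4,27)


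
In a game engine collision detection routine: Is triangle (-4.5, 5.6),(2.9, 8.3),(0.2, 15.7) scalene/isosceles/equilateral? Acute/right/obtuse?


Side lengths squared: AB^2=62.05, BC^2=62.05, CA^2=124.1
Sorted: [62.05, 62.05, 124.1]
By sides: Isosceles, By angles: Right

Isosceles, Right


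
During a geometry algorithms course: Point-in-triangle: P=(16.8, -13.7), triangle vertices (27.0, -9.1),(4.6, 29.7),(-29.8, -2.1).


Cross products: AB x AP = 498.8, BC x BP = 1880.92, CA x CP = -332.68
All same sign? no

No, outside


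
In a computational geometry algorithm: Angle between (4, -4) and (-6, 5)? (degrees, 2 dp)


u.v = -44, |u| = sqrt(32) = 5.6569, |v| = sqrt(61) = 7.8102
cos(theta) = u.v/(|u||v|) = -44/sqrt(1952) = -0.995893
theta = acos(-0.995893) = 174.81 degrees

174.81 degrees


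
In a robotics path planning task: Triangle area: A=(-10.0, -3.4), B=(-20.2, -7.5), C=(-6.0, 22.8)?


Area = |x_A(y_B-y_C) + x_B(y_C-y_A) + x_C(y_A-y_B)|/2
= |303 + (-529.24) + (-24.6)|/2
= 250.84/2 = 125.42

125.42


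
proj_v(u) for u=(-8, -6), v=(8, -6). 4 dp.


u.v = -28, |v| = sqrt(100) = 10
Scalar projection = u.v / |v| = -28 / sqrt(100) = -2.8

-2.8


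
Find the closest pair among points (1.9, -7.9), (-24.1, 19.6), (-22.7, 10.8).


d(P0,P1) = 37.8451, d(P0,P2) = 30.9006, d(P1,P2) = 8.9107
Closest: P1 and P2

Closest pair: (-24.1, 19.6) and (-22.7, 10.8), distance = 8.9107


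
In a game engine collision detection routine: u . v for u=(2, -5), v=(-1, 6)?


u . v = u_x*v_x + u_y*v_y = 2*(-1) + (-5)*6
= (-2) + (-30) = -32

-32


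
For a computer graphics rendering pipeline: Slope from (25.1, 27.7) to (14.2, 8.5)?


slope = (y2-y1)/(x2-x1) = (8.5-27.7)/(14.2-25.1) = (-19.2)/(-10.9) = 1.7615

1.7615


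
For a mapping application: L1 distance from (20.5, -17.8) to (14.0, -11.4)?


|20.5-14| + |(-17.8)-(-11.4)| = 6.5 + 6.4 = 12.9

12.9


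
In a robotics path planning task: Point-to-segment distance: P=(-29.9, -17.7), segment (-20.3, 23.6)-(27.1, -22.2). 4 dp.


Project P onto AB: t = 0.3307 (clamped to [0,1])
Closest point on segment: (-4.6269, 8.456)
Distance: 36.3712

36.3712


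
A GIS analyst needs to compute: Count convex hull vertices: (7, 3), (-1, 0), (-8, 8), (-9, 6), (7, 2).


Convex hull vertices (CCW): (-9, 6), (-1, 0), (7, 2), (7, 3), (-8, 8)
Count = 5

5


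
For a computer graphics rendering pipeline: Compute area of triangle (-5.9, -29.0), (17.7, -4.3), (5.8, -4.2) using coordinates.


Area = |x_A(y_B-y_C) + x_B(y_C-y_A) + x_C(y_A-y_B)|/2
= |0.59 + 438.96 + (-143.26)|/2
= 296.29/2 = 148.145

148.145


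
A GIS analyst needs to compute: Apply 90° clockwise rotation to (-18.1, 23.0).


90° CW: (x,y) -> (y, -x)
(-18.1,23) -> (23, 18.1)

(23, 18.1)


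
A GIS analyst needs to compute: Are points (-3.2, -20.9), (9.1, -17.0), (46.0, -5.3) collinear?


Cross product: (9.1-(-3.2))*((-5.3)-(-20.9)) - ((-17)-(-20.9))*(46-(-3.2))
= 0

Yes, collinear


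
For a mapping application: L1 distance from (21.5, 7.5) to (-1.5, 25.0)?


|21.5-(-1.5)| + |7.5-25| = 23 + 17.5 = 40.5

40.5


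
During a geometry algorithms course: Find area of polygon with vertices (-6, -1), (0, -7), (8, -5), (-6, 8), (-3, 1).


Shoelace sum: ((-6)*(-7) - 0*(-1)) + (0*(-5) - 8*(-7)) + (8*8 - (-6)*(-5)) + ((-6)*1 - (-3)*8) + ((-3)*(-1) - (-6)*1)
= 159
Area = |159|/2 = 79.5

79.5


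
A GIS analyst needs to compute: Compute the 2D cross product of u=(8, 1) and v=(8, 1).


u x v = u_x*v_y - u_y*v_x = 8*1 - 1*8
= 8 - 8 = 0

0


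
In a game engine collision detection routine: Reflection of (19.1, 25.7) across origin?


Reflection over origin: (x,y) -> (-x,-y)
(19.1, 25.7) -> (-19.1, -25.7)

(-19.1, -25.7)


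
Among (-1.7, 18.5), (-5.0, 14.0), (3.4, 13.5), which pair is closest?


d(P0,P1) = 5.5803, d(P0,P2) = 7.1421, d(P1,P2) = 8.4149
Closest: P0 and P1

Closest pair: (-1.7, 18.5) and (-5.0, 14.0), distance = 5.5803


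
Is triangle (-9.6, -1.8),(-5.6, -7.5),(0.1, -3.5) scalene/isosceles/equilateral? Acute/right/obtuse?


Side lengths squared: AB^2=48.49, BC^2=48.49, CA^2=96.98
Sorted: [48.49, 48.49, 96.98]
By sides: Isosceles, By angles: Right

Isosceles, Right


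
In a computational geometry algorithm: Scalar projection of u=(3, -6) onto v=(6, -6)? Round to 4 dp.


u.v = 54, |v| = sqrt(72) = 8.4853
Scalar projection = u.v / |v| = 54 / sqrt(72) = 6.364

6.364


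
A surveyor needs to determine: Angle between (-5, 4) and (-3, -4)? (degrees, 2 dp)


u.v = -1, |u| = sqrt(41) = 6.4031, |v| = sqrt(25) = 5
cos(theta) = u.v/(|u||v|) = -1/sqrt(1025) = -0.031235
theta = acos(-0.031235) = 91.79 degrees

91.79 degrees


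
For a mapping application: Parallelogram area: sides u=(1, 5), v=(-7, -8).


|u x v| = |1*(-8) - 5*(-7)|
= |(-8) - (-35)| = 27

27


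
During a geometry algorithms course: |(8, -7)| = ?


|u| = sqrt(8^2 + (-7)^2) = sqrt(113) = 10.6301

10.6301


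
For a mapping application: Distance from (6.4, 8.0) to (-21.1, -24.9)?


dx=-27.5, dy=-32.9
d^2 = (-27.5)^2 + (-32.9)^2 = 1838.66
d = sqrt(1838.66) = 42.8796

42.8796


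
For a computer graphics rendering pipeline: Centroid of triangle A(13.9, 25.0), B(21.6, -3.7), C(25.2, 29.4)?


Centroid = ((x_A+x_B+x_C)/3, (y_A+y_B+y_C)/3)
= ((13.9+21.6+25.2)/3, (25+(-3.7)+29.4)/3)
= (20.2333, 16.9)

(20.2333, 16.9)


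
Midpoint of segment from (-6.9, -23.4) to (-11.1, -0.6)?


M = (((-6.9)+(-11.1))/2, ((-23.4)+(-0.6))/2)
= (-9, -12)

(-9, -12)


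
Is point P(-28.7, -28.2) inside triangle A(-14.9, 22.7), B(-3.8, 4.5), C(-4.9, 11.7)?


Cross products: AB x AP = -816.15, BC x BP = 215.25, CA x CP = 660.8
All same sign? no

No, outside


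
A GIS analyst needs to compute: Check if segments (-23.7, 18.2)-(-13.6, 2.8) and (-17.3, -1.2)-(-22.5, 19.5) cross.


Cross products: d1=31.6, d2=-97.39, d3=-97.38, d4=31.61
d1*d2 < 0 and d3*d4 < 0? yes

Yes, they intersect


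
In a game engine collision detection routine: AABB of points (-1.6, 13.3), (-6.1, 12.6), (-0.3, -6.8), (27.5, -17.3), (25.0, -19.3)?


x range: [-6.1, 27.5]
y range: [-19.3, 13.3]
Bounding box: (-6.1,-19.3) to (27.5,13.3)

(-6.1,-19.3) to (27.5,13.3)


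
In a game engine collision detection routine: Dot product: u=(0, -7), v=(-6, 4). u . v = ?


u . v = u_x*v_x + u_y*v_y = 0*(-6) + (-7)*4
= 0 + (-28) = -28

-28


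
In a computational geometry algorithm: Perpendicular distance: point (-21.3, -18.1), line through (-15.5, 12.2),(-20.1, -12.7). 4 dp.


|cross product| = 5.04
|line direction| = sqrt(641.17) = 25.3213
Distance = 5.04/sqrt(641.17) = 0.199

0.199


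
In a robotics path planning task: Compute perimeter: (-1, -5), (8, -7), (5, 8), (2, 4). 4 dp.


Sides: (-1, -5)->(8, -7): sqrt(85) = 9.219544, (8, -7)->(5, 8): sqrt(234) = 15.297059, (5, 8)->(2, 4): sqrt(25) = 5, (2, 4)->(-1, -5): sqrt(90) = 9.486833
Sum = 39.003436
Perimeter = 39.0034

39.0034


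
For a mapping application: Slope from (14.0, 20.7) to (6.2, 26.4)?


slope = (y2-y1)/(x2-x1) = (26.4-20.7)/(6.2-14) = 5.7/(-7.8) = -0.7308

-0.7308


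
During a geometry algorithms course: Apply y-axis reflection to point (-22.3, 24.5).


Reflection over y-axis: (x,y) -> (-x,y)
(-22.3, 24.5) -> (22.3, 24.5)

(22.3, 24.5)


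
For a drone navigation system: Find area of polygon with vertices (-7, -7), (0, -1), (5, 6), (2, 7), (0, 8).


Shoelace sum: ((-7)*(-1) - 0*(-7)) + (0*6 - 5*(-1)) + (5*7 - 2*6) + (2*8 - 0*7) + (0*(-7) - (-7)*8)
= 107
Area = |107|/2 = 53.5

53.5


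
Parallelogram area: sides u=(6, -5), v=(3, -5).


|u x v| = |6*(-5) - (-5)*3|
= |(-30) - (-15)| = 15

15


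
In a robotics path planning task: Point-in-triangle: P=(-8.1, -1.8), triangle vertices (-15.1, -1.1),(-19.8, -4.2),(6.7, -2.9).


Cross products: AB x AP = 24.99, BC x BP = 48.39, CA x CP = 2.66
All same sign? yes

Yes, inside


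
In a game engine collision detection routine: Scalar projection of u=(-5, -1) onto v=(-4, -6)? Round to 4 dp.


u.v = 26, |v| = sqrt(52) = 7.2111
Scalar projection = u.v / |v| = 26 / sqrt(52) = 3.6056

3.6056


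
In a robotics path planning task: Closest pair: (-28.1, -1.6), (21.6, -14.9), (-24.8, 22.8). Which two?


d(P0,P1) = 51.4488, d(P0,P2) = 24.6221, d(P1,P2) = 59.785
Closest: P0 and P2

Closest pair: (-28.1, -1.6) and (-24.8, 22.8), distance = 24.6221


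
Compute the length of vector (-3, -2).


|u| = sqrt((-3)^2 + (-2)^2) = sqrt(13) = 3.6056

3.6056


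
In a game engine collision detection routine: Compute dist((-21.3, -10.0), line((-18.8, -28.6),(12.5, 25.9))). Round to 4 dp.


|cross product| = 718.43
|line direction| = sqrt(3949.94) = 62.8485
Distance = 718.43/sqrt(3949.94) = 11.4311

11.4311


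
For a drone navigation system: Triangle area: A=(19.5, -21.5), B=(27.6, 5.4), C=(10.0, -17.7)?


Area = |x_A(y_B-y_C) + x_B(y_C-y_A) + x_C(y_A-y_B)|/2
= |450.45 + 104.88 + (-269)|/2
= 286.33/2 = 143.165

143.165


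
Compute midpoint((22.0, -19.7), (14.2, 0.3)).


M = ((22+14.2)/2, ((-19.7)+0.3)/2)
= (18.1, -9.7)

(18.1, -9.7)


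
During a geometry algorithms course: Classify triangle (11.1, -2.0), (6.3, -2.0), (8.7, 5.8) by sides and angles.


Side lengths squared: AB^2=23.04, BC^2=66.6, CA^2=66.6
Sorted: [23.04, 66.6, 66.6]
By sides: Isosceles, By angles: Acute

Isosceles, Acute


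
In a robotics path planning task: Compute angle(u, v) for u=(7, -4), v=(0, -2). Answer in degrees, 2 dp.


u.v = 8, |u| = sqrt(65) = 8.0623, |v| = sqrt(4) = 2
cos(theta) = u.v/(|u||v|) = 8/sqrt(260) = 0.496139
theta = acos(0.496139) = 60.26 degrees

60.26 degrees


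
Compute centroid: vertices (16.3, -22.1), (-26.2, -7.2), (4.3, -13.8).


Centroid = ((x_A+x_B+x_C)/3, (y_A+y_B+y_C)/3)
= ((16.3+(-26.2)+4.3)/3, ((-22.1)+(-7.2)+(-13.8))/3)
= (-1.8667, -14.3667)

(-1.8667, -14.3667)


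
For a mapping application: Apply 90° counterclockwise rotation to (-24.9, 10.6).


90° CCW: (x,y) -> (-y, x)
(-24.9,10.6) -> (-10.6, -24.9)

(-10.6, -24.9)


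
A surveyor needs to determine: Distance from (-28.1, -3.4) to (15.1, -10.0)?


dx=43.2, dy=-6.6
d^2 = 43.2^2 + (-6.6)^2 = 1909.8
d = sqrt(1909.8) = 43.7013

43.7013


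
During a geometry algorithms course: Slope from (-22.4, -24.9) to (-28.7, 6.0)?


slope = (y2-y1)/(x2-x1) = (6-(-24.9))/((-28.7)-(-22.4)) = 30.9/(-6.3) = -4.9048

-4.9048


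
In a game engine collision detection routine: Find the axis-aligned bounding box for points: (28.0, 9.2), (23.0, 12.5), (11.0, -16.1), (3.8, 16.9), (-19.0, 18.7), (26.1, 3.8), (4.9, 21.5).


x range: [-19, 28]
y range: [-16.1, 21.5]
Bounding box: (-19,-16.1) to (28,21.5)

(-19,-16.1) to (28,21.5)


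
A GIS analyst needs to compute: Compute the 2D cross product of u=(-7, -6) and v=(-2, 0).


u x v = u_x*v_y - u_y*v_x = (-7)*0 - (-6)*(-2)
= 0 - 12 = -12

-12


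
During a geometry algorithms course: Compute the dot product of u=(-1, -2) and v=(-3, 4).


u . v = u_x*v_x + u_y*v_y = (-1)*(-3) + (-2)*4
= 3 + (-8) = -5

-5


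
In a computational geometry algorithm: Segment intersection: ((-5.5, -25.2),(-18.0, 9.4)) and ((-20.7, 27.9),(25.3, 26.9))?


Cross products: d1=-2427.4, d2=-848.3, d3=-137.83, d4=-1716.93
d1*d2 < 0 and d3*d4 < 0? no

No, they don't intersect


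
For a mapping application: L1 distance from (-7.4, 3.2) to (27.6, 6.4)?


|(-7.4)-27.6| + |3.2-6.4| = 35 + 3.2 = 38.2

38.2


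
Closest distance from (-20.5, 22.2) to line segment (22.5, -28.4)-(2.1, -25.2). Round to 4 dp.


Project P onto AB: t = 1 (clamped to [0,1])
Closest point on segment: (2.1, -25.2)
Distance: 52.5121

52.5121


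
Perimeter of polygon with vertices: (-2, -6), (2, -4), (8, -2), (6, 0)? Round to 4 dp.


Sides: (-2, -6)->(2, -4): sqrt(20) = 4.472136, (2, -4)->(8, -2): sqrt(40) = 6.324555, (8, -2)->(6, 0): sqrt(8) = 2.828427, (6, 0)->(-2, -6): sqrt(100) = 10
Sum = 23.625118
Perimeter = 23.6251

23.6251
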